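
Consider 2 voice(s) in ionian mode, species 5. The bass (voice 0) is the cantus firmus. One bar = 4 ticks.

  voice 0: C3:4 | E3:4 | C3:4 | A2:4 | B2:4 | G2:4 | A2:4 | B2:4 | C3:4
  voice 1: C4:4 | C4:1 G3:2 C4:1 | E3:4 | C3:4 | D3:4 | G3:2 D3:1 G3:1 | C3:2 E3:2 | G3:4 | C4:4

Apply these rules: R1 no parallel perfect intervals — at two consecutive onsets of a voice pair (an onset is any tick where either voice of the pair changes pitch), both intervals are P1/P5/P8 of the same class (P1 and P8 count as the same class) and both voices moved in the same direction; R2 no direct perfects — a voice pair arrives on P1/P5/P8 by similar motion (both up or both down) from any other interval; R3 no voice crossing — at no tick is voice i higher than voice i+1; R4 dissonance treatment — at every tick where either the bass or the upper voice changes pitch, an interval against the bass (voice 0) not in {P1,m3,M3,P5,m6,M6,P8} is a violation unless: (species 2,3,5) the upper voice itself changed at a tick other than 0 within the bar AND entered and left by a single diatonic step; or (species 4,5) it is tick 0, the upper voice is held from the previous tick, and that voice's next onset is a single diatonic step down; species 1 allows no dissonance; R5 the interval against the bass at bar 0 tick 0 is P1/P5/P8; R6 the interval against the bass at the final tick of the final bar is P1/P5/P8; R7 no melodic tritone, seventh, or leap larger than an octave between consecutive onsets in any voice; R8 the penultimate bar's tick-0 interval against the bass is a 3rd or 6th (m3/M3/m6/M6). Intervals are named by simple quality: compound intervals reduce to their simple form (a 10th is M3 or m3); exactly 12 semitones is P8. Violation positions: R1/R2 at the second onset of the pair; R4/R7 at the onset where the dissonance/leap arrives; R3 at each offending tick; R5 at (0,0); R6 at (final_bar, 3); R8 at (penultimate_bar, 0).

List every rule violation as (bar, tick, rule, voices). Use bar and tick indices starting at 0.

bar 0: v0=C3 v1=C4 downbeat P8
bar 1: v0=E3 v1=C4 downbeat m6
bar 2: v0=C3 v1=E3 downbeat M3
bar 3: v0=A2 v1=C3 downbeat m3
bar 4: v0=B2 v1=D3 downbeat m3
bar 5: v0=G2 v1=G3 downbeat P8
bar 6: v0=A2 v1=C3 downbeat m3
bar 7: v0=B2 v1=G3 downbeat m6
bar 8: v0=C3 v1=C4 downbeat P8
  -> R2 @ bar 8 tick 0 v(0, 1): B2/G3 m6 -> C3/C4 P8 similar

(8, 0, R2, (0, 1))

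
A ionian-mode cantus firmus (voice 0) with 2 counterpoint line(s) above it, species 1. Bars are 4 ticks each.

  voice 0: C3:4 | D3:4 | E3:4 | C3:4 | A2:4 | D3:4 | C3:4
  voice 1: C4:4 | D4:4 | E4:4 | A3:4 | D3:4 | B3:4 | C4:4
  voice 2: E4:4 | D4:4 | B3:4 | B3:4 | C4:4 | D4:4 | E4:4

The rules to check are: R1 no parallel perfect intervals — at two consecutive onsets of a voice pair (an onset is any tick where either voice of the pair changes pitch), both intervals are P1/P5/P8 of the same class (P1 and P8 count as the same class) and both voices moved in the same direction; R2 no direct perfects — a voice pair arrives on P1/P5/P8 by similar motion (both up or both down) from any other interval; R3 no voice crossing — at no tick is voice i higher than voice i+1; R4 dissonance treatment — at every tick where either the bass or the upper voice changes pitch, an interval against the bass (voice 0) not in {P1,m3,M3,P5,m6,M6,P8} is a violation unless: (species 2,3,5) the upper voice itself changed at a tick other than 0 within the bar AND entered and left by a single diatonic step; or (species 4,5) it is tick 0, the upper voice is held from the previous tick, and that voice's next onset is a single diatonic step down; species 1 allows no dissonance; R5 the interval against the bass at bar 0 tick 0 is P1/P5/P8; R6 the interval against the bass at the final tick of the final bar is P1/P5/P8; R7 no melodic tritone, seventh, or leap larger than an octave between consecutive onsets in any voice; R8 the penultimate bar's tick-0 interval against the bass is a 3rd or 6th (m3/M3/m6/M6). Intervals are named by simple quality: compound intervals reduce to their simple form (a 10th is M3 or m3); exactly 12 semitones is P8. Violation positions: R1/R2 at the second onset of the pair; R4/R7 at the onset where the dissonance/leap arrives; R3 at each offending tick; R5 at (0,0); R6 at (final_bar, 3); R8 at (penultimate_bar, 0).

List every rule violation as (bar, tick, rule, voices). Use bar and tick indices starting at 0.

bar 0: v0=C3 v1=C4 v2=E4 downbeat M3
bar 1: v0=D3 v1=D4 v2=D4 downbeat P8
bar 2: v0=E3 v1=E4 v2=B3 downbeat P5
bar 3: v0=C3 v1=A3 v2=B3 downbeat M7
bar 4: v0=A2 v1=D3 v2=C4 downbeat m3
bar 5: v0=D3 v1=B3 v2=D4 downbeat P8
bar 6: v0=C3 v1=C4 v2=E4 downbeat M3
  -> R5 @ bar 0 tick 0 v(0, 2): opens on M3
  -> R1 @ bar 1 tick 0 v(0, 1): C3/C4 P8 -> D3/D4 P8 similar
  -> R1 @ bar 2 tick 0 v(0, 1): D3/D4 P8 -> E3/E4 P8 similar
  -> R3 @ bar 2 tick 0 v(1, 2): E4 above B3
  -> R3 @ bar 2 tick 1 v(1, 2): E4 above B3
  -> R3 @ bar 2 tick 2 v(1, 2): E4 above B3
  -> R3 @ bar 2 tick 3 v(1, 2): E4 above B3
  -> R4 @ bar 3 tick 0 v(0, 2): C3/B3 M7 untreated
  -> R4 @ bar 4 tick 0 v(0, 1): A2/D3 P4 untreated
  -> R2 @ bar 5 tick 0 v(0, 2): A2/C4 m3 -> D3/D4 P8 similar
  -> R8 @ bar 5 tick 0 v(0, 2): penult P8 not 3rd/6th
  -> R6 @ bar 6 tick 3 v(0, 2): closes on M3

(0, 0, R5, (0, 2))
(1, 0, R1, (0, 1))
(2, 0, R1, (0, 1))
(2, 0, R3, (1, 2))
(2, 1, R3, (1, 2))
(2, 2, R3, (1, 2))
(2, 3, R3, (1, 2))
(3, 0, R4, (0, 2))
(4, 0, R4, (0, 1))
(5, 0, R2, (0, 2))
(5, 0, R8, (0, 2))
(6, 3, R6, (0, 2))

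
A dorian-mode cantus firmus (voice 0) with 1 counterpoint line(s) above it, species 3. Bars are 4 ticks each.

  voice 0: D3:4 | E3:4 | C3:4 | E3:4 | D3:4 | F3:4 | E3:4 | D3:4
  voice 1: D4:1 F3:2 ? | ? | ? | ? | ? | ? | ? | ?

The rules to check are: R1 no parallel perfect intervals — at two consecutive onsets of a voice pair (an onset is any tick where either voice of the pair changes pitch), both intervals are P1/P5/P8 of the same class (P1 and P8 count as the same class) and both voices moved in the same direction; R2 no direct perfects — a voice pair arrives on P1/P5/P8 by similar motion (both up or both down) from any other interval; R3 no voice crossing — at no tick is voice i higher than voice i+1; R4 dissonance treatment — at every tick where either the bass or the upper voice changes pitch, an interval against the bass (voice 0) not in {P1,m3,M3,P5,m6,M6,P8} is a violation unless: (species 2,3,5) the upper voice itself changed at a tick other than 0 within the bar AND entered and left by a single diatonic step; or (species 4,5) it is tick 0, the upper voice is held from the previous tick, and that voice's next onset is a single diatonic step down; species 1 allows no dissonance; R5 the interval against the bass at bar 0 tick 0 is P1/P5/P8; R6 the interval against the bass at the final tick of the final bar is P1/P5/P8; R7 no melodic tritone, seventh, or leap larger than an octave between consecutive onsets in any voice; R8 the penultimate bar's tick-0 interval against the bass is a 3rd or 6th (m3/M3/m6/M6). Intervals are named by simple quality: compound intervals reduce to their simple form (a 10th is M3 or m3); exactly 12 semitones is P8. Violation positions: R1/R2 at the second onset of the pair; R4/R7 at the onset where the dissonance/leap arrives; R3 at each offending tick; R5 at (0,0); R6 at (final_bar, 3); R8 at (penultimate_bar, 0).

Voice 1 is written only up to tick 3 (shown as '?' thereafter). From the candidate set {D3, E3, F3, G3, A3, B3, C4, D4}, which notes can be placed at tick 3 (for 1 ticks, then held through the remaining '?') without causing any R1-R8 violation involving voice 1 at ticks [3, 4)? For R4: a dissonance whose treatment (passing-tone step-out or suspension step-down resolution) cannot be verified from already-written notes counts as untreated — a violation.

D3: legal
E3: violates R4
F3: legal
G3: violates R4
A3: legal
B3: violates R7
C4: violates R4
D4: legal

{A3, D3, D4, F3}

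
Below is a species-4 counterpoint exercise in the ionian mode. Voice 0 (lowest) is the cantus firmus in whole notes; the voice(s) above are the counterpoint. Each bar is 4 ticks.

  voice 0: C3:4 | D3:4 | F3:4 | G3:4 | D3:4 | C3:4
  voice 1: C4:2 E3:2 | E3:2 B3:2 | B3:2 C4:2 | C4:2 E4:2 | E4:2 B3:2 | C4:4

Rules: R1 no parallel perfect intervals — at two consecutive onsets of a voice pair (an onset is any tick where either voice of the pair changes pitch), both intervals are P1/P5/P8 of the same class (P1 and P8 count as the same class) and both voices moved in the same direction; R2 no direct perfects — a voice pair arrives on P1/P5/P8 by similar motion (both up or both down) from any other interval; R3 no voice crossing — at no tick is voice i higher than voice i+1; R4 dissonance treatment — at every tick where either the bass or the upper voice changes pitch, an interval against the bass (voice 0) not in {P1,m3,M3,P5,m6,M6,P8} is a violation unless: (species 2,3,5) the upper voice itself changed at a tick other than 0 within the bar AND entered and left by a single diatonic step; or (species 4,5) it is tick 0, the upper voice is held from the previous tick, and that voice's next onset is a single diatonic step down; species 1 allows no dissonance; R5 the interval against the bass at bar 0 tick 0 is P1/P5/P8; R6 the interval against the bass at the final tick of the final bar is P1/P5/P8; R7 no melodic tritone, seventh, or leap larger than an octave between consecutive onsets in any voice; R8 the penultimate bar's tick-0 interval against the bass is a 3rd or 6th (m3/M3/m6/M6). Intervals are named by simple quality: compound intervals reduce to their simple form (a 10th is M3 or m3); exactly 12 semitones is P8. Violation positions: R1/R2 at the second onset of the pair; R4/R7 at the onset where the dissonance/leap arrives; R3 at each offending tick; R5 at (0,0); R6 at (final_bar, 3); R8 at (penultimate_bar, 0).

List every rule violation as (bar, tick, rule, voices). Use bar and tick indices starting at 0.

(1, 0, R4, (0, 1))
(2, 0, R4, (0, 1))
(3, 0, R4, (0, 1))
(4, 0, R4, (0, 1))
(4, 0, R8, (0, 1))

bar 0: v0=C3 v1=C4 downbeat P8
bar 1: v0=D3 v1=E3 downbeat M2
bar 2: v0=F3 v1=B3 downbeat TT
bar 3: v0=G3 v1=C4 downbeat P4
bar 4: v0=D3 v1=E4 downbeat M2
bar 5: v0=C3 v1=C4 downbeat P8
  -> R4 @ bar 1 tick 0 v(0, 1): D3/E3 M2 untreated
  -> R4 @ bar 2 tick 0 v(0, 1): F3/B3 TT untreated
  -> R4 @ bar 3 tick 0 v(0, 1): G3/C4 P4 untreated
  -> R4 @ bar 4 tick 0 v(0, 1): D3/E4 M2 untreated
  -> R8 @ bar 4 tick 0 v(0, 1): penult M2 not 3rd/6th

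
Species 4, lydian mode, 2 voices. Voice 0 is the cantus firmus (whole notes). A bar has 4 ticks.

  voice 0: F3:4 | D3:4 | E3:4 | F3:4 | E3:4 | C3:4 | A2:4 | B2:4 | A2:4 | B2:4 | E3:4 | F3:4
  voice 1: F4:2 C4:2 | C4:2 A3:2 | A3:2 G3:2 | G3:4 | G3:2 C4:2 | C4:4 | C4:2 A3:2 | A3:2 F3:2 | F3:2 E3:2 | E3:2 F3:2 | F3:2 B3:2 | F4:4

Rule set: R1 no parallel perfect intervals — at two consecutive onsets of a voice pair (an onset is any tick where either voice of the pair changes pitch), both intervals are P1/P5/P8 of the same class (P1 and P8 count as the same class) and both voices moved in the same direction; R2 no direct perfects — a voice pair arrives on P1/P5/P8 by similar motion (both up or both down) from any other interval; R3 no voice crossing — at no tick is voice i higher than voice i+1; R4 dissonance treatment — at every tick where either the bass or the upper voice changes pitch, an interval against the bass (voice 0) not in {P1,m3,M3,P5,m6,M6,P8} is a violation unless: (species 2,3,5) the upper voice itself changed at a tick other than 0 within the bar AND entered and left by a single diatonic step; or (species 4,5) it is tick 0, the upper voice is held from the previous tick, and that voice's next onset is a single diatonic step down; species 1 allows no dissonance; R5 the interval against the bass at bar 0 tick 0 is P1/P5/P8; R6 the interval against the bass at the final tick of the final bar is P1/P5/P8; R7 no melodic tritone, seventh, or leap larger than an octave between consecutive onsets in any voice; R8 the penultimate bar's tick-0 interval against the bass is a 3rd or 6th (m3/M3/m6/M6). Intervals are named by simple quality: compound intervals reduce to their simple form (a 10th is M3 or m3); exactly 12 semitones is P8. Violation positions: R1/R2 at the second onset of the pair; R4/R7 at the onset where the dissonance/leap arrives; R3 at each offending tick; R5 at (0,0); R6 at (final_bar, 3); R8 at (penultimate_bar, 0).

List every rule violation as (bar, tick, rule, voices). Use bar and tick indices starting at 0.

(1, 0, R4, (0, 1))
(3, 0, R4, (0, 1))
(7, 0, R4, (0, 1))
(7, 2, R4, (0, 1))
(9, 0, R4, (0, 1))
(9, 2, R4, (0, 1))
(10, 0, R4, (0, 1))
(10, 0, R8, (0, 1))
(10, 2, R7, (1,))
(11, 0, R2, (0, 1))
(11, 0, R7, (1,))

bar 0: v0=F3 v1=F4 downbeat P8
bar 1: v0=D3 v1=C4 downbeat m7
bar 2: v0=E3 v1=A3 downbeat P4
bar 3: v0=F3 v1=G3 downbeat M2
bar 4: v0=E3 v1=G3 downbeat m3
bar 5: v0=C3 v1=C4 downbeat P8
bar 6: v0=A2 v1=C4 downbeat m3
bar 7: v0=B2 v1=A3 downbeat m7
bar 8: v0=A2 v1=F3 downbeat m6
bar 9: v0=B2 v1=E3 downbeat P4
bar 10: v0=E3 v1=F3 downbeat m2
bar 11: v0=F3 v1=F4 downbeat P8
  -> R4 @ bar 1 tick 0 v(0, 1): D3/C4 m7 untreated
  -> R4 @ bar 3 tick 0 v(0, 1): F3/G3 M2 untreated
  -> R4 @ bar 7 tick 0 v(0, 1): B2/A3 m7 untreated
  -> R4 @ bar 7 tick 2 v(0, 1): B2/F3 TT untreated
  -> R4 @ bar 9 tick 0 v(0, 1): B2/E3 P4 untreated
  -> R4 @ bar 9 tick 2 v(0, 1): B2/F3 TT untreated
  -> R4 @ bar 10 tick 0 v(0, 1): E3/F3 m2 untreated
  -> R8 @ bar 10 tick 0 v(0, 1): penult m2 not 3rd/6th
  -> R7 @ bar 10 tick 2 v(1,): F3->B3 leap 6st
  -> R2 @ bar 11 tick 0 v(0, 1): E3/B3 P5 -> F3/F4 P8 similar
  -> R7 @ bar 11 tick 0 v(1,): B3->F4 leap 6st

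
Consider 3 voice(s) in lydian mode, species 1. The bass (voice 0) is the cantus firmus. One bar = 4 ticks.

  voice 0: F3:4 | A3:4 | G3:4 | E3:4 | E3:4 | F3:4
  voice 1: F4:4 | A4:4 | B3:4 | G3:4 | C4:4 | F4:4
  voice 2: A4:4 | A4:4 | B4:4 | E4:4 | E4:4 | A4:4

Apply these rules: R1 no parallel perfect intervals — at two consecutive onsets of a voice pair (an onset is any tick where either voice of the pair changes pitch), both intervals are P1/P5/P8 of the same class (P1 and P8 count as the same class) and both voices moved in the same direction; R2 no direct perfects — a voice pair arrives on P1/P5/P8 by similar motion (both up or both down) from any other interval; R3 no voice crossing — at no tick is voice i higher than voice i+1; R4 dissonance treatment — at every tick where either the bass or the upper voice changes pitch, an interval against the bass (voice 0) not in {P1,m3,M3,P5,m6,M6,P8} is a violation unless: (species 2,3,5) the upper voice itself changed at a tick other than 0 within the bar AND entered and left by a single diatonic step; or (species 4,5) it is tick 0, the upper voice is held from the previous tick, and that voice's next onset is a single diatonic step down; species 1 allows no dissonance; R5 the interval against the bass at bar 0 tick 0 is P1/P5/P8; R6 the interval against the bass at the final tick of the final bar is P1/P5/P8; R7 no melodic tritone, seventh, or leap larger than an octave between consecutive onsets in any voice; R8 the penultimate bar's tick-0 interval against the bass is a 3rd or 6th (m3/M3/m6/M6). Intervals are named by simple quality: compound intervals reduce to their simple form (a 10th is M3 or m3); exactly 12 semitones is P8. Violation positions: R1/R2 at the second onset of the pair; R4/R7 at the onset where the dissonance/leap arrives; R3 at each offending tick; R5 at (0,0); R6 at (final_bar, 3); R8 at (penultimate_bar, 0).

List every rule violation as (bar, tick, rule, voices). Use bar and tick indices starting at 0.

bar 0: v0=F3 v1=F4 v2=A4 downbeat M3
bar 1: v0=A3 v1=A4 v2=A4 downbeat P8
bar 2: v0=G3 v1=B3 v2=B4 downbeat M3
bar 3: v0=E3 v1=G3 v2=E4 downbeat P8
bar 4: v0=E3 v1=C4 v2=E4 downbeat P8
bar 5: v0=F3 v1=F4 v2=A4 downbeat M3
  -> R5 @ bar 0 tick 0 v(0, 2): opens on M3
  -> R1 @ bar 1 tick 0 v(0, 1): F3/F4 P8 -> A3/A4 P8 similar
  -> R7 @ bar 2 tick 0 v(1,): A4->B3 leap 10st
  -> R2 @ bar 3 tick 0 v(0, 2): G3/B4 M3 -> E3/E4 P8 similar
  -> R8 @ bar 4 tick 0 v(0, 2): penult P8 not 3rd/6th
  -> R2 @ bar 5 tick 0 v(0, 1): E3/C4 m6 -> F3/F4 P8 similar
  -> R6 @ bar 5 tick 3 v(0, 2): closes on M3

(0, 0, R5, (0, 2))
(1, 0, R1, (0, 1))
(2, 0, R7, (1,))
(3, 0, R2, (0, 2))
(4, 0, R8, (0, 2))
(5, 0, R2, (0, 1))
(5, 3, R6, (0, 2))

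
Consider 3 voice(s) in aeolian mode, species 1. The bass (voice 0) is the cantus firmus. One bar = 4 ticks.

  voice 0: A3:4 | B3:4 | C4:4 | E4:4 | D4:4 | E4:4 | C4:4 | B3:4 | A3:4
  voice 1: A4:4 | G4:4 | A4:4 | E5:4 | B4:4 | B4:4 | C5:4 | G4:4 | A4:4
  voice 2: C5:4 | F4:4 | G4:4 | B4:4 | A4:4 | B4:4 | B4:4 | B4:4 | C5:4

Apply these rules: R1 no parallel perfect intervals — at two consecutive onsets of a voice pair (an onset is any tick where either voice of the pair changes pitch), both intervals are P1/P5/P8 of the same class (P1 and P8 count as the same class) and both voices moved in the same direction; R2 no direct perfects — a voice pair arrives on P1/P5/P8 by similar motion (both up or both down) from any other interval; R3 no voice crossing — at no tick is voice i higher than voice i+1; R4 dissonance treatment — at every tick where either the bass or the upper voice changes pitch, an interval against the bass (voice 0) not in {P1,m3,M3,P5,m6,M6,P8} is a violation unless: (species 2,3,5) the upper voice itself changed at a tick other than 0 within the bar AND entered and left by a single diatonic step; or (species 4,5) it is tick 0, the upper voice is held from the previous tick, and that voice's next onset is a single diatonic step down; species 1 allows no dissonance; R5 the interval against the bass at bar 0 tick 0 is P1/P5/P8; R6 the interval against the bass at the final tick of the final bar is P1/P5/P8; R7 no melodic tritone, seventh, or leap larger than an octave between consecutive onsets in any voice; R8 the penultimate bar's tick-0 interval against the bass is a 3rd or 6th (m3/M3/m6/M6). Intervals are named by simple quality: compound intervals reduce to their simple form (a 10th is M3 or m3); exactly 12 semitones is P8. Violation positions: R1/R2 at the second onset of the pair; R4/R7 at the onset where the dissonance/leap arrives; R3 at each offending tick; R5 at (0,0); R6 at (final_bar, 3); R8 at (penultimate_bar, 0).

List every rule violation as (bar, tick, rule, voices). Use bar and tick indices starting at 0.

(0, 0, R5, (0, 2))
(1, 0, R3, (1, 2))
(1, 0, R4, (0, 2))
(1, 1, R3, (1, 2))
(1, 2, R3, (1, 2))
(1, 3, R3, (1, 2))
(2, 0, R2, (0, 2))
(2, 0, R3, (1, 2))
(2, 1, R3, (1, 2))
(2, 2, R3, (1, 2))
(2, 3, R3, (1, 2))
(3, 0, R1, (0, 2))
(3, 0, R2, (0, 1))
(3, 0, R3, (1, 2))
(3, 1, R3, (1, 2))
(3, 2, R3, (1, 2))
(3, 3, R3, (1, 2))
(4, 0, R1, (0, 2))
(4, 0, R3, (1, 2))
(4, 1, R3, (1, 2))
(4, 2, R3, (1, 2))
(4, 3, R3, (1, 2))
(5, 0, R1, (0, 2))
(6, 0, R3, (1, 2))
(6, 0, R4, (0, 2))
(6, 1, R3, (1, 2))
(6, 2, R3, (1, 2))
(6, 3, R3, (1, 2))
(7, 0, R8, (0, 2))
(8, 3, R6, (0, 2))

bar 0: v0=A3 v1=A4 v2=C5 downbeat m3
bar 1: v0=B3 v1=G4 v2=F4 downbeat TT
bar 2: v0=C4 v1=A4 v2=G4 downbeat P5
bar 3: v0=E4 v1=E5 v2=B4 downbeat P5
bar 4: v0=D4 v1=B4 v2=A4 downbeat P5
bar 5: v0=E4 v1=B4 v2=B4 downbeat P5
bar 6: v0=C4 v1=C5 v2=B4 downbeat M7
bar 7: v0=B3 v1=G4 v2=B4 downbeat P8
bar 8: v0=A3 v1=A4 v2=C5 downbeat m3
  -> R5 @ bar 0 tick 0 v(0, 2): opens on m3
  -> R3 @ bar 1 tick 0 v(1, 2): G4 above F4
  -> R4 @ bar 1 tick 0 v(0, 2): B3/F4 TT untreated
  -> R3 @ bar 1 tick 1 v(1, 2): G4 above F4
  -> R3 @ bar 1 tick 2 v(1, 2): G4 above F4
  -> R3 @ bar 1 tick 3 v(1, 2): G4 above F4
  -> R2 @ bar 2 tick 0 v(0, 2): B3/F4 TT -> C4/G4 P5 similar
  -> R3 @ bar 2 tick 0 v(1, 2): A4 above G4
  -> R3 @ bar 2 tick 1 v(1, 2): A4 above G4
  -> R3 @ bar 2 tick 2 v(1, 2): A4 above G4
  -> R3 @ bar 2 tick 3 v(1, 2): A4 above G4
  -> R1 @ bar 3 tick 0 v(0, 2): C4/G4 P5 -> E4/B4 P5 similar
  -> R2 @ bar 3 tick 0 v(0, 1): C4/A4 M6 -> E4/E5 P8 similar
  -> R3 @ bar 3 tick 0 v(1, 2): E5 above B4
  -> R3 @ bar 3 tick 1 v(1, 2): E5 above B4
  -> R3 @ bar 3 tick 2 v(1, 2): E5 above B4
  -> R3 @ bar 3 tick 3 v(1, 2): E5 above B4
  -> R1 @ bar 4 tick 0 v(0, 2): E4/B4 P5 -> D4/A4 P5 similar
  -> R3 @ bar 4 tick 0 v(1, 2): B4 above A4
  -> R3 @ bar 4 tick 1 v(1, 2): B4 above A4
  -> R3 @ bar 4 tick 2 v(1, 2): B4 above A4
  -> R3 @ bar 4 tick 3 v(1, 2): B4 above A4
  -> R1 @ bar 5 tick 0 v(0, 2): D4/A4 P5 -> E4/B4 P5 similar
  -> R3 @ bar 6 tick 0 v(1, 2): C5 above B4
  -> R4 @ bar 6 tick 0 v(0, 2): C4/B4 M7 untreated
  -> R3 @ bar 6 tick 1 v(1, 2): C5 above B4
  -> R3 @ bar 6 tick 2 v(1, 2): C5 above B4
  -> R3 @ bar 6 tick 3 v(1, 2): C5 above B4
  -> R8 @ bar 7 tick 0 v(0, 2): penult P8 not 3rd/6th
  -> R6 @ bar 8 tick 3 v(0, 2): closes on m3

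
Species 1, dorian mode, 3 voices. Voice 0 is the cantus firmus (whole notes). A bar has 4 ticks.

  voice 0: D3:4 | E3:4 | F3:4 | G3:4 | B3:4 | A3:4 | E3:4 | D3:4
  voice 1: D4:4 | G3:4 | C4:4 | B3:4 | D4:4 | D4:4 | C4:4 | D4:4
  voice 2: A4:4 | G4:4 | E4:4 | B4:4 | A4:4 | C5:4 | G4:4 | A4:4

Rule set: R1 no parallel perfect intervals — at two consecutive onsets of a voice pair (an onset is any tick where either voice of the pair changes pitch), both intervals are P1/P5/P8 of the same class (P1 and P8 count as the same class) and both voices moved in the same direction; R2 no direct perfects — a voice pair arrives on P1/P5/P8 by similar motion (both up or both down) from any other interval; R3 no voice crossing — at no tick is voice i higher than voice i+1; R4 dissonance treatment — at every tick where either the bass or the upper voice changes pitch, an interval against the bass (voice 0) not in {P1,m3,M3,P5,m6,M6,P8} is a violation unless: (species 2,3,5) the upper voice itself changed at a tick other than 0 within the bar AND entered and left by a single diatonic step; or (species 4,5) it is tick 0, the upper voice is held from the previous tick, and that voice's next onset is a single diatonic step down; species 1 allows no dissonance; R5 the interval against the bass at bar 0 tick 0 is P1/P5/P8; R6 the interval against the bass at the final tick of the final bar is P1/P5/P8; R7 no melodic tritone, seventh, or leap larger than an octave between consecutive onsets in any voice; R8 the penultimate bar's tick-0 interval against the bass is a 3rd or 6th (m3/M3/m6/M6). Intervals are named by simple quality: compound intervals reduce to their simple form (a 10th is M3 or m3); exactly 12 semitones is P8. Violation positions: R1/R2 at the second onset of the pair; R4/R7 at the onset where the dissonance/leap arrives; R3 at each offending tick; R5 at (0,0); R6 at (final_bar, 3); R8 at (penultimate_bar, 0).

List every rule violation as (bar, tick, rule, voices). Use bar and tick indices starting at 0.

(1, 0, R2, (1, 2))
(2, 0, R2, (0, 1))
(2, 0, R4, (0, 2))
(4, 0, R4, (0, 2))
(5, 0, R4, (0, 1))
(6, 0, R2, (1, 2))
(7, 0, R1, (1, 2))

bar 0: v0=D3 v1=D4 v2=A4 downbeat P5
bar 1: v0=E3 v1=G3 v2=G4 downbeat m3
bar 2: v0=F3 v1=C4 v2=E4 downbeat M7
bar 3: v0=G3 v1=B3 v2=B4 downbeat M3
bar 4: v0=B3 v1=D4 v2=A4 downbeat m7
bar 5: v0=A3 v1=D4 v2=C5 downbeat m3
bar 6: v0=E3 v1=C4 v2=G4 downbeat m3
bar 7: v0=D3 v1=D4 v2=A4 downbeat P5
  -> R2 @ bar 1 tick 0 v(1, 2): D4/A4 P5 -> G3/G4 P8 similar
  -> R2 @ bar 2 tick 0 v(0, 1): E3/G3 m3 -> F3/C4 P5 similar
  -> R4 @ bar 2 tick 0 v(0, 2): F3/E4 M7 untreated
  -> R4 @ bar 4 tick 0 v(0, 2): B3/A4 m7 untreated
  -> R4 @ bar 5 tick 0 v(0, 1): A3/D4 P4 untreated
  -> R2 @ bar 6 tick 0 v(1, 2): D4/C5 m7 -> C4/G4 P5 similar
  -> R1 @ bar 7 tick 0 v(1, 2): C4/G4 P5 -> D4/A4 P5 similar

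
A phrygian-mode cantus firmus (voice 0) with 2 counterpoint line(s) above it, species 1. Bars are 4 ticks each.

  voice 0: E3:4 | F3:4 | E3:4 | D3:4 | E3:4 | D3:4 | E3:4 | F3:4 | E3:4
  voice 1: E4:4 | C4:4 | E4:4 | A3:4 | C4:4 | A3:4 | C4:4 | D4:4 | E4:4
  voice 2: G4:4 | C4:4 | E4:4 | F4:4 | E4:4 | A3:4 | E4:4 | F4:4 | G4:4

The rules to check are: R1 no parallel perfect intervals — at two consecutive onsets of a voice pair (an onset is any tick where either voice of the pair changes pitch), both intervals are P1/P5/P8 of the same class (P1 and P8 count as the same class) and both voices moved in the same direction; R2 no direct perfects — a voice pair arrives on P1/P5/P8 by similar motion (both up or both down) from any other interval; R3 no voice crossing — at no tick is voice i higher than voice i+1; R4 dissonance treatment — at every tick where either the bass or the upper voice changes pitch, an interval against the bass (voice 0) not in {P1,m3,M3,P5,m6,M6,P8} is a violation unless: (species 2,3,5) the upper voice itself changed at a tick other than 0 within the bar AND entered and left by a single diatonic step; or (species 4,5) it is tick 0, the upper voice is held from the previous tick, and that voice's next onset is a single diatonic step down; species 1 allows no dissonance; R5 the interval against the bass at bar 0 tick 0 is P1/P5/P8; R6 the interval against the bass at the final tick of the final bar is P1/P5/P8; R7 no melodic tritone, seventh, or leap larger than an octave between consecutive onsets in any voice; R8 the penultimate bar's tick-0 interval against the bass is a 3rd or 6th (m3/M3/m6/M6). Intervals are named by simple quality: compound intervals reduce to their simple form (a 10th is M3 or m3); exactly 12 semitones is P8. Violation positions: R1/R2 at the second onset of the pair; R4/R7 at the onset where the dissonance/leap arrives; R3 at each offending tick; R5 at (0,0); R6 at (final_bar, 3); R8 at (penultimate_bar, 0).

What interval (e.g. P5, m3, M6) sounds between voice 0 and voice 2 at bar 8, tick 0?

m3

voice 0=E3 voice 2=G4 -> m3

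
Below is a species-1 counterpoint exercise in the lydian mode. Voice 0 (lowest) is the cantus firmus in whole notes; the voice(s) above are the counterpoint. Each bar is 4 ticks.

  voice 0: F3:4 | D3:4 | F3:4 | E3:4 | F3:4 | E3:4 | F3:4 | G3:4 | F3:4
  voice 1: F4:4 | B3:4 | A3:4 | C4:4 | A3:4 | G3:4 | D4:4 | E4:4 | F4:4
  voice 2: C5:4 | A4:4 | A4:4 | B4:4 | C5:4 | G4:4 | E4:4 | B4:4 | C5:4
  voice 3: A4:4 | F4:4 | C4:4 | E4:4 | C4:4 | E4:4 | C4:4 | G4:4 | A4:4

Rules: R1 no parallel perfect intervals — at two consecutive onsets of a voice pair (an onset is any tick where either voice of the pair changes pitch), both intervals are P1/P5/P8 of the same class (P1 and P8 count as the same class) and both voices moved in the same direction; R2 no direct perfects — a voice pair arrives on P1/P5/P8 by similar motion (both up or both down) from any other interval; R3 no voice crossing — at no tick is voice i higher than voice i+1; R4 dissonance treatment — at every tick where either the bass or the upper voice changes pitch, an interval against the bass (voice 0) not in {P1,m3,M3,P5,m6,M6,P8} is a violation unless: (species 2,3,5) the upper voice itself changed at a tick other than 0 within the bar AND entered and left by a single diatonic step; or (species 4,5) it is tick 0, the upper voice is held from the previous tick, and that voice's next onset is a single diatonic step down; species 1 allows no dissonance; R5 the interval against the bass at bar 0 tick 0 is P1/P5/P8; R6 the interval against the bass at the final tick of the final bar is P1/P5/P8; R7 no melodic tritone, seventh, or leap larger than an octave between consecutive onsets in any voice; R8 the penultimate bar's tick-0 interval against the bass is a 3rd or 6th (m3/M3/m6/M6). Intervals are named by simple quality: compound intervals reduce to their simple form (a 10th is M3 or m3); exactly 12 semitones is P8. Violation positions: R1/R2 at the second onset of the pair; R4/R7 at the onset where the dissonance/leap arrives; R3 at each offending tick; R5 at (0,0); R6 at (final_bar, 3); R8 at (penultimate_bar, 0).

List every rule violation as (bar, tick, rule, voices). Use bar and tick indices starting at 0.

(0, 0, R3, (2, 3))
(0, 0, R5, (0, 3))
(0, 1, R3, (2, 3))
(0, 2, R3, (2, 3))
(0, 3, R3, (2, 3))
(1, 0, R1, (0, 2))
(1, 0, R3, (2, 3))
(1, 0, R7, (1,))
(1, 1, R3, (2, 3))
(1, 2, R3, (2, 3))
(1, 3, R3, (2, 3))
(2, 0, R3, (2, 3))
(2, 1, R3, (2, 3))
(2, 2, R3, (2, 3))
(2, 3, R3, (2, 3))
(3, 0, R2, (2, 3))
(3, 0, R3, (2, 3))
(3, 1, R3, (2, 3))
(3, 2, R3, (2, 3))
(3, 3, R3, (2, 3))
(4, 0, R1, (0, 2))
(4, 0, R3, (2, 3))
(4, 1, R3, (2, 3))
(4, 2, R3, (2, 3))
(4, 3, R3, (2, 3))
(5, 0, R2, (1, 2))
(5, 0, R3, (2, 3))
(5, 1, R3, (2, 3))
(5, 2, R3, (2, 3))
(5, 3, R3, (2, 3))
(6, 0, R3, (2, 3))
(6, 0, R4, (0, 2))
(6, 1, R3, (2, 3))
(6, 2, R3, (2, 3))
(6, 3, R3, (2, 3))
(7, 0, R2, (0, 3))
(7, 0, R2, (1, 2))
(7, 0, R3, (2, 3))
(7, 0, R8, (0, 3))
(7, 1, R3, (2, 3))
(7, 2, R3, (2, 3))
(7, 3, R3, (2, 3))
(8, 0, R1, (1, 2))
(8, 0, R3, (2, 3))
(8, 1, R3, (2, 3))
(8, 2, R3, (2, 3))
(8, 3, R3, (2, 3))
(8, 3, R6, (0, 3))

bar 0: v0=F3 v1=F4 v2=C5 v3=A4 downbeat M3
bar 1: v0=D3 v1=B3 v2=A4 v3=F4 downbeat m3
bar 2: v0=F3 v1=A3 v2=A4 v3=C4 downbeat P5
bar 3: v0=E3 v1=C4 v2=B4 v3=E4 downbeat P8
bar 4: v0=F3 v1=A3 v2=C5 v3=C4 downbeat P5
bar 5: v0=E3 v1=G3 v2=G4 v3=E4 downbeat P8
bar 6: v0=F3 v1=D4 v2=E4 v3=C4 downbeat P5
bar 7: v0=G3 v1=E4 v2=B4 v3=G4 downbeat P8
bar 8: v0=F3 v1=F4 v2=C5 v3=A4 downbeat M3
  -> R3 @ bar 0 tick 0 v(2, 3): C5 above A4
  -> R5 @ bar 0 tick 0 v(0, 3): opens on M3
  -> R3 @ bar 0 tick 1 v(2, 3): C5 above A4
  -> R3 @ bar 0 tick 2 v(2, 3): C5 above A4
  -> R3 @ bar 0 tick 3 v(2, 3): C5 above A4
  -> R1 @ bar 1 tick 0 v(0, 2): F3/C5 P5 -> D3/A4 P5 similar
  -> R3 @ bar 1 tick 0 v(2, 3): A4 above F4
  -> R7 @ bar 1 tick 0 v(1,): F4->B3 leap 6st
  -> R3 @ bar 1 tick 1 v(2, 3): A4 above F4
  -> R3 @ bar 1 tick 2 v(2, 3): A4 above F4
  -> R3 @ bar 1 tick 3 v(2, 3): A4 above F4
  -> R3 @ bar 2 tick 0 v(2, 3): A4 above C4
  -> R3 @ bar 2 tick 1 v(2, 3): A4 above C4
  -> R3 @ bar 2 tick 2 v(2, 3): A4 above C4
  -> R3 @ bar 2 tick 3 v(2, 3): A4 above C4
  -> R2 @ bar 3 tick 0 v(2, 3): A4/C4 M6 -> B4/E4 P5 similar
  -> R3 @ bar 3 tick 0 v(2, 3): B4 above E4
  -> R3 @ bar 3 tick 1 v(2, 3): B4 above E4
  -> R3 @ bar 3 tick 2 v(2, 3): B4 above E4
  -> R3 @ bar 3 tick 3 v(2, 3): B4 above E4
  -> R1 @ bar 4 tick 0 v(0, 2): E3/B4 P5 -> F3/C5 P5 similar
  -> R3 @ bar 4 tick 0 v(2, 3): C5 above C4
  -> R3 @ bar 4 tick 1 v(2, 3): C5 above C4
  -> R3 @ bar 4 tick 2 v(2, 3): C5 above C4
  -> R3 @ bar 4 tick 3 v(2, 3): C5 above C4
  -> R2 @ bar 5 tick 0 v(1, 2): A3/C5 m3 -> G3/G4 P8 similar
  -> R3 @ bar 5 tick 0 v(2, 3): G4 above E4
  -> R3 @ bar 5 tick 1 v(2, 3): G4 above E4
  -> R3 @ bar 5 tick 2 v(2, 3): G4 above E4
  -> R3 @ bar 5 tick 3 v(2, 3): G4 above E4
  -> R3 @ bar 6 tick 0 v(2, 3): E4 above C4
  -> R4 @ bar 6 tick 0 v(0, 2): F3/E4 M7 untreated
  -> R3 @ bar 6 tick 1 v(2, 3): E4 above C4
  -> R3 @ bar 6 tick 2 v(2, 3): E4 above C4
  -> R3 @ bar 6 tick 3 v(2, 3): E4 above C4
  -> R2 @ bar 7 tick 0 v(0, 3): F3/C4 P5 -> G3/G4 P8 similar
  -> R2 @ bar 7 tick 0 v(1, 2): D4/E4 M2 -> E4/B4 P5 similar
  -> R3 @ bar 7 tick 0 v(2, 3): B4 above G4
  -> R8 @ bar 7 tick 0 v(0, 3): penult P8 not 3rd/6th
  -> R3 @ bar 7 tick 1 v(2, 3): B4 above G4
  -> R3 @ bar 7 tick 2 v(2, 3): B4 above G4
  -> R3 @ bar 7 tick 3 v(2, 3): B4 above G4
  -> R1 @ bar 8 tick 0 v(1, 2): E4/B4 P5 -> F4/C5 P5 similar
  -> R3 @ bar 8 tick 0 v(2, 3): C5 above A4
  -> R3 @ bar 8 tick 1 v(2, 3): C5 above A4
  -> R3 @ bar 8 tick 2 v(2, 3): C5 above A4
  -> R3 @ bar 8 tick 3 v(2, 3): C5 above A4
  -> R6 @ bar 8 tick 3 v(0, 3): closes on M3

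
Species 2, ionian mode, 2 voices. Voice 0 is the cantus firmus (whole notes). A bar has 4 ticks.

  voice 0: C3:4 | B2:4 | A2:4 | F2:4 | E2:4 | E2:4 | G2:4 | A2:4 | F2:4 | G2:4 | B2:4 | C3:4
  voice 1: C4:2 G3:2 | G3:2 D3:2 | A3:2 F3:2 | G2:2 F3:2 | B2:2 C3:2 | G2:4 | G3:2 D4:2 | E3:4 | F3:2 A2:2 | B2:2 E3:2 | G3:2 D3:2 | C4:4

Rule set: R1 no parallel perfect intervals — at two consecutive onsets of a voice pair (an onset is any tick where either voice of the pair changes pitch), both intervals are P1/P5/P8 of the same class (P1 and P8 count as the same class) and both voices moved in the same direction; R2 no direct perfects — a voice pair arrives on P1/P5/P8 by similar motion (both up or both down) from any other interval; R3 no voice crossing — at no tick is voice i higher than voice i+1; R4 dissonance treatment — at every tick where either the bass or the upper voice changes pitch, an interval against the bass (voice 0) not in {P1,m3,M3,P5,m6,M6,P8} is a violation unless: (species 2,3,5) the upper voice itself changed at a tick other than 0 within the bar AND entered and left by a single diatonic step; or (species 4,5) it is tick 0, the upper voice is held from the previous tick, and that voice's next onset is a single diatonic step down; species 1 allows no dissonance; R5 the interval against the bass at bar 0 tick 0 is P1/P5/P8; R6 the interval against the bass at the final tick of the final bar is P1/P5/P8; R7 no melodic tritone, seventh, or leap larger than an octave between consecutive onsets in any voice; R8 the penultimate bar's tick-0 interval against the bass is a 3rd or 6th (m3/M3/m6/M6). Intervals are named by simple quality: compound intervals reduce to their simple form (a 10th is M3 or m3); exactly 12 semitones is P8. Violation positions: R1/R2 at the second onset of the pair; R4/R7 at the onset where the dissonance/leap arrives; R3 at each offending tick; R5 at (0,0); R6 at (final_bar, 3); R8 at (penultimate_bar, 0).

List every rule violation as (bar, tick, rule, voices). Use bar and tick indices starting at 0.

(3, 0, R4, (0, 1))
(3, 0, R7, (1,))
(3, 2, R7, (1,))
(4, 0, R2, (0, 1))
(4, 0, R7, (1,))
(6, 0, R2, (0, 1))
(7, 0, R7, (1,))
(11, 0, R2, (0, 1))
(11, 0, R7, (1,))

bar 0: v0=C3 v1=C4 downbeat P8
bar 1: v0=B2 v1=G3 downbeat m6
bar 2: v0=A2 v1=A3 downbeat P8
bar 3: v0=F2 v1=G2 downbeat M2
bar 4: v0=E2 v1=B2 downbeat P5
bar 5: v0=E2 v1=G2 downbeat m3
bar 6: v0=G2 v1=G3 downbeat P8
bar 7: v0=A2 v1=E3 downbeat P5
bar 8: v0=F2 v1=F3 downbeat P8
bar 9: v0=G2 v1=B2 downbeat M3
bar 10: v0=B2 v1=G3 downbeat m6
bar 11: v0=C3 v1=C4 downbeat P8
  -> R4 @ bar 3 tick 0 v(0, 1): F2/G2 M2 untreated
  -> R7 @ bar 3 tick 0 v(1,): F3->G2 leap 10st
  -> R7 @ bar 3 tick 2 v(1,): G2->F3 leap 10st
  -> R2 @ bar 4 tick 0 v(0, 1): F2/F3 P8 -> E2/B2 P5 similar
  -> R7 @ bar 4 tick 0 v(1,): F3->B2 leap 6st
  -> R2 @ bar 6 tick 0 v(0, 1): E2/G2 m3 -> G2/G3 P8 similar
  -> R7 @ bar 7 tick 0 v(1,): D4->E3 leap 10st
  -> R2 @ bar 11 tick 0 v(0, 1): B2/D3 m3 -> C3/C4 P8 similar
  -> R7 @ bar 11 tick 0 v(1,): D3->C4 leap 10st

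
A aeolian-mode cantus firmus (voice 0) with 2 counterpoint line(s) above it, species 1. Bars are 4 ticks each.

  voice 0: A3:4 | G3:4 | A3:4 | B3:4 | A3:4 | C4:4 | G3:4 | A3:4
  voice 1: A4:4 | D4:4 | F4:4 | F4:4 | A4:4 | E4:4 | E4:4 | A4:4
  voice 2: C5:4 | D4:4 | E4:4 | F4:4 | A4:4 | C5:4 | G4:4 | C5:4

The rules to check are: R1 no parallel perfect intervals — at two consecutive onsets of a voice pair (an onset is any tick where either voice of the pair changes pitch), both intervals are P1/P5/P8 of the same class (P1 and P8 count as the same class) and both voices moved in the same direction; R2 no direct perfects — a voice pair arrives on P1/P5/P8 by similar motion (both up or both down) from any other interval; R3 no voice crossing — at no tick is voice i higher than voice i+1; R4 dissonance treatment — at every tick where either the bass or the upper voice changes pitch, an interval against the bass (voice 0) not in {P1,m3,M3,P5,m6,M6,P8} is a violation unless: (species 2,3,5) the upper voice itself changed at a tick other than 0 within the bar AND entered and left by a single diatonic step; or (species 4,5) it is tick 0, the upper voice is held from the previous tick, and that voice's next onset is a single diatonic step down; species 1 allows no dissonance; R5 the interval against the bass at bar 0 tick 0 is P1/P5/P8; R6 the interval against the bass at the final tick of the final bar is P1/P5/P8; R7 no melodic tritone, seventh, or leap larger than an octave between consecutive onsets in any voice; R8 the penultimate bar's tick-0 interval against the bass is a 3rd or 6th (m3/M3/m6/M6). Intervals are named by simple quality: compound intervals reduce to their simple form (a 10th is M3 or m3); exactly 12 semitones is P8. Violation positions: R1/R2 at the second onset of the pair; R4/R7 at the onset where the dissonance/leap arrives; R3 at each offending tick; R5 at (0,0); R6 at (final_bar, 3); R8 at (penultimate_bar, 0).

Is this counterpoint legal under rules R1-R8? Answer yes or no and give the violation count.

No (18 violations)

bar 0: v0=A3 v1=A4 v2=C5 (m3)
bar 1: v0=G3 v1=D4 v2=D4 (P5)
bar 2: v0=A3 v1=F4 v2=E4 (P5)
bar 3: v0=B3 v1=F4 v2=F4 (TT)
bar 4: v0=A3 v1=A4 v2=A4 (P8)
bar 5: v0=C4 v1=E4 v2=C5 (P8)
bar 6: v0=G3 v1=E4 v2=G4 (P8)
bar 7: v0=A3 v1=A4 v2=C5 (m3)
  R5 @ bar0.0: opens on m3
  R2 @ bar1.0: A3/A4 P8 -> G3/D4 P5 similar
  R2 @ bar1.0: A3/C5 m3 -> G3/D4 P5 similar
  R2 @ bar1.0: A4/C5 m3 -> D4/D4 P1 similar
  R7 @ bar1.0: C5->D4 leap 10st
  R1 @ bar2.0: G3/D4 P5 -> A3/E4 P5 similar
  R3 @ bar2.0: F4 above E4
  R3 @ bar2.1: F4 above E4
  R3 @ bar2.2: F4 above E4
  R3 @ bar2.3: F4 above E4
  R4 @ bar3.0: B3/F4 TT untreated
  R4 @ bar3.0: B3/F4 TT untreated
  R1 @ bar4.0: F4/F4 P1 -> A4/A4 P1 similar
  R1 @ bar5.0: A3/A4 P8 -> C4/C5 P8 similar
  R1 @ bar6.0: C4/C5 P8 -> G3/G4 P8 similar
  R8 @ bar6.0: penult P8 not 3rd/6th
  R2 @ bar7.0: G3/E4 M6 -> A3/A4 P8 similar
  R6 @ bar7.3: closes on m3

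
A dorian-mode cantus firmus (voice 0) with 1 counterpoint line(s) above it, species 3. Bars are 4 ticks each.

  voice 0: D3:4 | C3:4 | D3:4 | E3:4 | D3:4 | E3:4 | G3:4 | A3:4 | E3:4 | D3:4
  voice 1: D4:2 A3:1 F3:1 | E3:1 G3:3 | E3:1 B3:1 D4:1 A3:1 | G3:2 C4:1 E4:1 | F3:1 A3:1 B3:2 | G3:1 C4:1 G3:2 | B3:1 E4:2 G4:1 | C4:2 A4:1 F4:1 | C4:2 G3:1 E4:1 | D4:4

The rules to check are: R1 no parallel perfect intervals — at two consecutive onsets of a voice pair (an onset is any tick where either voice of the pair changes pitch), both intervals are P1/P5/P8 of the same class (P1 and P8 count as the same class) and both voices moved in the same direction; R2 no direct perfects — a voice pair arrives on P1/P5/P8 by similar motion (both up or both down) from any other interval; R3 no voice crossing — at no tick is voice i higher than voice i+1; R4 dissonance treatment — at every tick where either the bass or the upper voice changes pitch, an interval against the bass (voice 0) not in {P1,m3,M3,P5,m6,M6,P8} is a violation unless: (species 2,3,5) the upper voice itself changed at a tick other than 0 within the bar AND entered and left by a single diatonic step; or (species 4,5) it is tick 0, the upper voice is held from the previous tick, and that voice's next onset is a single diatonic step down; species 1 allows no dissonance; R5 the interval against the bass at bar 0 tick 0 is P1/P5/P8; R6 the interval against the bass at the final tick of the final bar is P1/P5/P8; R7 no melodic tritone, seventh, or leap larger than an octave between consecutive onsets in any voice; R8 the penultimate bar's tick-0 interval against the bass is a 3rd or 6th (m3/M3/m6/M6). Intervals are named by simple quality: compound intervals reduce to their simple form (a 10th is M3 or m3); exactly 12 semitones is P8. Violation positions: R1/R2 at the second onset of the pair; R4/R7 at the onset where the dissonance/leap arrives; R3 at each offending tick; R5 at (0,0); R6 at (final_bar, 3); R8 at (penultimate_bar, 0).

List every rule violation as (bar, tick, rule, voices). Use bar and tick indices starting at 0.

bar 0: v0=D3 v1=D4 downbeat P8
bar 1: v0=C3 v1=E3 downbeat M3
bar 2: v0=D3 v1=E3 downbeat M2
bar 3: v0=E3 v1=G3 downbeat m3
bar 4: v0=D3 v1=F3 downbeat m3
bar 5: v0=E3 v1=G3 downbeat m3
bar 6: v0=G3 v1=B3 downbeat M3
bar 7: v0=A3 v1=C4 downbeat m3
bar 8: v0=E3 v1=C4 downbeat m6
bar 9: v0=D3 v1=D4 downbeat P8
  -> R4 @ bar 2 tick 0 v(0, 1): D3/E3 M2 untreated
  -> R7 @ bar 4 tick 0 v(1,): E4->F3 leap 11st
  -> R1 @ bar 9 tick 0 v(0, 1): E3/E4 P8 -> D3/D4 P8 similar

(2, 0, R4, (0, 1))
(4, 0, R7, (1,))
(9, 0, R1, (0, 1))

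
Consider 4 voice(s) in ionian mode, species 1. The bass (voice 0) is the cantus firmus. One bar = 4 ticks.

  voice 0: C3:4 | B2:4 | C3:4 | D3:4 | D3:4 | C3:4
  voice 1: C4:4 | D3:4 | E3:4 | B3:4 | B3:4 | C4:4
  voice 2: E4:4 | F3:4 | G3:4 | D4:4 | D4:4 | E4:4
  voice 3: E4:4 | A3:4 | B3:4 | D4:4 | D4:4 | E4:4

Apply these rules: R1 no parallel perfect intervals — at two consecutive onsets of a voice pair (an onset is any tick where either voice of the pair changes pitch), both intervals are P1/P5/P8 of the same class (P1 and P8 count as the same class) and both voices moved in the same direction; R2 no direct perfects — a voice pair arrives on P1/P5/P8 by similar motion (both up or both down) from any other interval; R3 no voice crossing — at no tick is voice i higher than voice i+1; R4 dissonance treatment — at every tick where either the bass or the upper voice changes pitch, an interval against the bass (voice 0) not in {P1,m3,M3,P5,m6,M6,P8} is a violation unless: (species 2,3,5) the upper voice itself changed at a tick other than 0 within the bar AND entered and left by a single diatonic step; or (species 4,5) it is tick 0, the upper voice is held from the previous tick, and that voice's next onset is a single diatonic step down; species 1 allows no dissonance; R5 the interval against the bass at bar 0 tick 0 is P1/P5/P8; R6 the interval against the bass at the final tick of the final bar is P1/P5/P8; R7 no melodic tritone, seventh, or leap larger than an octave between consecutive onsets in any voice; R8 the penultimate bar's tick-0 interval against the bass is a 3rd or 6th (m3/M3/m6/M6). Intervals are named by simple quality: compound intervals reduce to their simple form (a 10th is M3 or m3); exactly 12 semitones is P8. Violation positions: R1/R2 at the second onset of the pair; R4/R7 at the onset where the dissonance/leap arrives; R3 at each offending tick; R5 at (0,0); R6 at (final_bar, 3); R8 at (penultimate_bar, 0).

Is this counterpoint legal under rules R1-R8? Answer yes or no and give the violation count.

bar 0: v0=C3 v1=C4 v2=E4 v3=E4 (M3)
bar 1: v0=B2 v1=D3 v2=F3 v3=A3 (m7)
bar 2: v0=C3 v1=E3 v2=G3 v3=B3 (M7)
bar 3: v0=D3 v1=B3 v2=D4 v3=D4 (P8)
bar 4: v0=D3 v1=B3 v2=D4 v3=D4 (P8)
bar 5: v0=C3 v1=C4 v2=E4 v3=E4 (M3)
  R5 @ bar0.0: opens on M3
  R5 @ bar0.0: opens on M3
  R2 @ bar1.0: C4/E4 M3 -> D3/A3 P5 similar
  R4 @ bar1.0: B2/F3 TT untreated
  R4 @ bar1.0: B2/A3 m7 untreated
  R7 @ bar1.0: C4->D3 leap 10st
  R7 @ bar1.0: E4->F3 leap 11st
  R1 @ bar2.0: D3/A3 P5 -> E3/B3 P5 similar
  R2 @ bar2.0: B2/F3 TT -> C3/G3 P5 similar
  R4 @ bar2.0: C3/B3 M7 untreated
  R2 @ bar3.0: C3/G3 P5 -> D3/D4 P8 similar
  R2 @ bar3.0: C3/B3 M7 -> D3/D4 P8 similar
  R2 @ bar3.0: G3/B3 M3 -> D4/D4 P1 similar
  R8 @ bar4.0: penult P8 not 3rd/6th
  R8 @ bar4.0: penult P8 not 3rd/6th
  R1 @ bar5.0: D4/D4 P1 -> E4/E4 P1 similar
  R6 @ bar5.3: closes on M3
  R6 @ bar5.3: closes on M3

No (18 violations)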